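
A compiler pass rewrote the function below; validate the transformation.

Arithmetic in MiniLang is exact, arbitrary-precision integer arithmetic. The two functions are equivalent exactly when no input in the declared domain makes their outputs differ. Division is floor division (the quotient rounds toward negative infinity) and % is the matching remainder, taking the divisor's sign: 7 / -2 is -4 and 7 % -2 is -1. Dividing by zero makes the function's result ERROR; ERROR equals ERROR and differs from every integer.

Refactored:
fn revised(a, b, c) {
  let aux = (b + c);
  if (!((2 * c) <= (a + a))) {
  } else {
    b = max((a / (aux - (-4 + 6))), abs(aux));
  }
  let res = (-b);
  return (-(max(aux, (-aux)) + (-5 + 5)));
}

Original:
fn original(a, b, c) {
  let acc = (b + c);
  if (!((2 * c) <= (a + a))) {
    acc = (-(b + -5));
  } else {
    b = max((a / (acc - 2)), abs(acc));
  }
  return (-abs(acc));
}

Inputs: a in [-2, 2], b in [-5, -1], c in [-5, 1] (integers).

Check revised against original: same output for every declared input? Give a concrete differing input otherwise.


These are not equivalent — on a=-2, b=-5, c=-1 the outputs split (-10 vs -6).
original: acc = -6; (!((2 * c) <= (a + a))) -> true; acc = 10; return -10
revised: aux = -6; (!((2 * c) <= (a + a))) -> true; res = 5; return -6
verdict: not equivalent; witness: a=-2, b=-5, c=-1


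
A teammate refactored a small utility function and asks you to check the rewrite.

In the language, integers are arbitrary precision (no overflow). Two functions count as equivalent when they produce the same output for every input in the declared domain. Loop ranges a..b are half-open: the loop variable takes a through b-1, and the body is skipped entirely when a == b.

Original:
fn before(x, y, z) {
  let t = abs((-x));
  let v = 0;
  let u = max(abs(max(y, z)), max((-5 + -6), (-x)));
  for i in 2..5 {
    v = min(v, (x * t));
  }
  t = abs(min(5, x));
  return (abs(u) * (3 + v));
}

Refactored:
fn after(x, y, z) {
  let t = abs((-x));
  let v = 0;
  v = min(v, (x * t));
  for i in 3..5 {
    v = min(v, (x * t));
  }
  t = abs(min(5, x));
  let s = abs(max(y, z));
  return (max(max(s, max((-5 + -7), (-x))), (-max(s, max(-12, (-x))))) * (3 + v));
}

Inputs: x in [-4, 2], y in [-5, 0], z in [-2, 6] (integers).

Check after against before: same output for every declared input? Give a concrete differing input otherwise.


The one real change (`-6` became `-7`) has no effect anywhere in the declared ranges.
Tracing x=2, y=-2, z=3: before: t = 2; v = 0; u = 3; [i=2]; v = 0; [i=3]; v = 0; [i=4]; v = 0; t = 2; return 9 | after: t = 2; v = 0; v = 0; [i=3]; v = 0; [i=4]; v = 0; t = 2; s = 3; return 9 — matching result 9.
Checked all 378 inputs in the declared domain: the outputs agree on every one.
verdict: equivalent


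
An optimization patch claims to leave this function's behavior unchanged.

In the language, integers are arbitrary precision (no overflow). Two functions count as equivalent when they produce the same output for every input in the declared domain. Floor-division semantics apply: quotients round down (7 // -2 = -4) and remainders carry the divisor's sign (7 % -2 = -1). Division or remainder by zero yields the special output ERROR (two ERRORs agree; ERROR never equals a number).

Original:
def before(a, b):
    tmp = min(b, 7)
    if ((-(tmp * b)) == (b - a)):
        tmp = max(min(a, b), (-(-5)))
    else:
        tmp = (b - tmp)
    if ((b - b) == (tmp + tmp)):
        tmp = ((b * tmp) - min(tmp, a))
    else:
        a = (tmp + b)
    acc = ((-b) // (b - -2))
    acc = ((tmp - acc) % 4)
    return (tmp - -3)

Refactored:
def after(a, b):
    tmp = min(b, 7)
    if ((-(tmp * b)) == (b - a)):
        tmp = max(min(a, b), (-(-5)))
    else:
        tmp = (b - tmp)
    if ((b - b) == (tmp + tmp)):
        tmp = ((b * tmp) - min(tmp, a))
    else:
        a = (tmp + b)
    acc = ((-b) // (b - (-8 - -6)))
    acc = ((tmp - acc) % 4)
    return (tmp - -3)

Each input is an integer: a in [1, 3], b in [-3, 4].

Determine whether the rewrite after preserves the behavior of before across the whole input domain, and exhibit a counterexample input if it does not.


The two versions differ — the changes include constant usage differs, and arithmetic usage differs.
One worked example (a=3, b=3) — before: tmp becomes 3; next ((-(tmp * b)) == (b - a)) evaluates to false; next tmp becomes 0; next ((b - b) == (tmp + tmp)) evaluates to true; next tmp becomes 0; next acc becomes -1; next acc becomes 1; next final value 3; after: tmp becomes 3; next ((-(tmp * b)) == (b - a)) evaluates to false; next tmp becomes 0; next ((b - b) == (tmp + tmp)) evaluates to true; next tmp becomes 0; next acc becomes -1; next acc becomes 1; next final value 3; agreement on 3.
Across all 24 domain points the two functions coincide.
verdict: equivalent


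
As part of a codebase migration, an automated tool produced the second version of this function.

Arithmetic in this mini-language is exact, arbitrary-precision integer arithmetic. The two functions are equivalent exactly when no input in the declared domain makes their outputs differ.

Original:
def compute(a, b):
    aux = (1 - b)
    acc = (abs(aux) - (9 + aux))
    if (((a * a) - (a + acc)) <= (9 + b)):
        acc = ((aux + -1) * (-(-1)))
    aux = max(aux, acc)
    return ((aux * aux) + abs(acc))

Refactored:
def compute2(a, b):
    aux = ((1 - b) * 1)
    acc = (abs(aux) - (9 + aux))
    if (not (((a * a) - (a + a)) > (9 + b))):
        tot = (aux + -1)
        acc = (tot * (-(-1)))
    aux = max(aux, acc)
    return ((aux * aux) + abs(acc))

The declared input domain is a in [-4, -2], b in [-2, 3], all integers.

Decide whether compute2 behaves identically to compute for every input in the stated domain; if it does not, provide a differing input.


Take a=-2, b=-1.
compute: aux=2, then acc=-9, then (((a * a) - (a + acc)) <= (9 + b)) is false, then aux=2, then returns 13
compute2: aux=2, then acc=-9, then (not (((a * a) - (a + a)) > (9 + b))) is true, then tot=1, then acc=1, then aux=2, then returns 5
13 != 5, so the rewrite changes behavior.
verdict: not equivalent; witness: a=-2, b=-1


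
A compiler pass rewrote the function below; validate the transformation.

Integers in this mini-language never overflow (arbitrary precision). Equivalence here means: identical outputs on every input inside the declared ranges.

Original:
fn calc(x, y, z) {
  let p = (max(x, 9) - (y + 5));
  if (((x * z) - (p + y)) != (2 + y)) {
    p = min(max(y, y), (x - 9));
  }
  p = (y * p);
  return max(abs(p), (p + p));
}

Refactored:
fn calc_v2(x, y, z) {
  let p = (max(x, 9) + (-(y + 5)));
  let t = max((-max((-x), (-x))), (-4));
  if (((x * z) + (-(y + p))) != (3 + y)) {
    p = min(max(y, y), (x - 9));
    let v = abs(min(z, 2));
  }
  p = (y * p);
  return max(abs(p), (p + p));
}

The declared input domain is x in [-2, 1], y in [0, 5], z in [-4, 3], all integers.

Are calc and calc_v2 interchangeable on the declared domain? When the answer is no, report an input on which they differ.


Not equivalent: x=-2, y=1, z=-4 separates them (11 vs 6).
calc: p := 3 | (((x * z) - (p + y)) != (2 + y)): true | p := -11 | p := -11 | result 11
calc_v2: p := 3 | t := -2 | (((x * z) + (-(y + p))) != (3 + y)): false | p := 3 | result 6
verdict: not equivalent; witness: x=-2, y=1, z=-4


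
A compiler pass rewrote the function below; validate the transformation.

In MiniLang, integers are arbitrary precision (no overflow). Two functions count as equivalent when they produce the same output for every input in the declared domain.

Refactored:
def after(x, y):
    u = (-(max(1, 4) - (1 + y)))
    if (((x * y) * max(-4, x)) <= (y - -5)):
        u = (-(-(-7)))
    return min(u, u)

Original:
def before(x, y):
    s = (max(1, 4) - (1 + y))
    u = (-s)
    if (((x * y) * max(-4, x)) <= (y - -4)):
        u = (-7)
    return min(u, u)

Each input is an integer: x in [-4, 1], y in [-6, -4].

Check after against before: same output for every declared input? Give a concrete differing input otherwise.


There is a counterexample at x=0, y=-5: -8 on one side, -7 on the other.
before: s := 8 | u := -8 | (((x * y) * max(-4, x)) <= (y - -4)): false | result -8
after: u := -8 | (((x * y) * max(-4, x)) <= (y - -5)): true | u := -7 | result -7
verdict: not equivalent; witness: x=0, y=-5


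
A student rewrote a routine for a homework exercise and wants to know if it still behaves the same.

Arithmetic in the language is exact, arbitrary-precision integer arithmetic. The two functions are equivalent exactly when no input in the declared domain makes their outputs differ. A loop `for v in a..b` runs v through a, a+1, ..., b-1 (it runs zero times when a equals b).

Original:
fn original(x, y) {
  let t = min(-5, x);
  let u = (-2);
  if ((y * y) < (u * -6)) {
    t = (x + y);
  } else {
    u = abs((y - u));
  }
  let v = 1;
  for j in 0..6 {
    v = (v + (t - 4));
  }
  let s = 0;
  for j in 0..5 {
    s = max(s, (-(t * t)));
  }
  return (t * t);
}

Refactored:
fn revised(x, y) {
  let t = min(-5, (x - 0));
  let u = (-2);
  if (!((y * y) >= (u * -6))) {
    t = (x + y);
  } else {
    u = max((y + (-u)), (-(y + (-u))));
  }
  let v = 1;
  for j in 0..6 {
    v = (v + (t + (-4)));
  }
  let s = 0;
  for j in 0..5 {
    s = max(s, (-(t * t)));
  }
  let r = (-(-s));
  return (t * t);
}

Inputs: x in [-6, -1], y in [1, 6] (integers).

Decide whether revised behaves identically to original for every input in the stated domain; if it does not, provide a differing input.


This is a faithful refactor — comparison usage differs; boolean connective usage differs; statement counts differ; min/max/abs usage differs; constant usage differs; arithmetic usage differs; local variable names differ, but the computed results match everywhere.
As a probe, take x=-5, y=4: original runs t becomes -5; next u becomes -2; next ((y * y) < (u * -6)) evaluates to false; next u becomes 6; next v becomes 1; next at j=0:; next v becomes -8; next at j=1:; next v becomes -17; next at j=2:; next v becomes -26; next at j=3:; next v becomes -35; next at j=4:; next v becomes -44; next at j=5:; next v becomes -53; next s becomes 0; next at j=0:; next s becomes 0; next at j=1:; next s becomes 0; next at j=2:; next s becomes 0; next at j=3:; next s becomes 0; next at j=4:; next s becomes 0; next final value 25; revised runs t becomes -5; next u becomes -2; next (!((y * y) >= (u * -6))) evaluates to false; next u becomes 6; next v becomes 1; next at j=0:; next v becomes -8; next at j=1:; next v becomes -17; next at j=2:; next v becomes -26; next at j=3:; next v becomes -35; next at j=4:; next v becomes -44; next at j=5:; next v becomes -53; next s becomes 0; next at j=0:; next s becomes 0; next at j=1:; next s becomes 0; next at j=2:; next s becomes 0; next at j=3:; next s becomes 0; next at j=4:; next s becomes 0; next r becomes 0; next final value 25; both end at 25.
Every one of the 36 inputs gives matching results.
verdict: equivalent


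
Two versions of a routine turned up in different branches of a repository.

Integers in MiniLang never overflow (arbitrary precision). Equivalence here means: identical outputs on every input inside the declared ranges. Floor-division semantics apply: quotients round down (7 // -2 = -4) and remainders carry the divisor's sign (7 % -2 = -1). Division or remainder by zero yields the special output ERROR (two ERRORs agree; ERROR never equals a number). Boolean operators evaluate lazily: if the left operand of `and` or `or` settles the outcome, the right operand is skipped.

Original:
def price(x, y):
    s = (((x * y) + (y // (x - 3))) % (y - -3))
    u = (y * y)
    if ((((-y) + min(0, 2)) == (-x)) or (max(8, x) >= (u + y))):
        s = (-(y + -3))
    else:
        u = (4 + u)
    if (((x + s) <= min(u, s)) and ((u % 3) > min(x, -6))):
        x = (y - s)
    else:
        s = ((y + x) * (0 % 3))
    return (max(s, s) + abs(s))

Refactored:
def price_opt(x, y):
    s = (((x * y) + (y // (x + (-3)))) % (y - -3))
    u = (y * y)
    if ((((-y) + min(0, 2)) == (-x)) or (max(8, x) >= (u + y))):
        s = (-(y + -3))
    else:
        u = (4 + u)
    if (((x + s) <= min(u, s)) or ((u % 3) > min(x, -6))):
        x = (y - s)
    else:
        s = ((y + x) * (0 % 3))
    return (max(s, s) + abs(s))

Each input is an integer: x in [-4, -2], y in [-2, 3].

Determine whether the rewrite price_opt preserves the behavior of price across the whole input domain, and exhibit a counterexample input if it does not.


Run the pair on x=-2, y=-1.
price: s := 0 | u := 1 | ((((-y) + min(0, 2)) == (-x)) or (max(8, x) >= (u + y))): true | s := 4 | (((x + s) <= min(u, s)) and ((u % 3) > min(x, -6))): false | s := 0 | result 0
price_opt: s := 0 | u := 1 | ((((-y) + min(0, 2)) == (-x)) or (max(8, x) >= (u + y))): true | s := 4 | (((x + s) <= min(u, s)) or ((u % 3) > min(x, -6))): true | x := -5 | result 8
0 and 8 differ, so these are not the same function on this domain.
verdict: not equivalent; witness: x=-2, y=-1


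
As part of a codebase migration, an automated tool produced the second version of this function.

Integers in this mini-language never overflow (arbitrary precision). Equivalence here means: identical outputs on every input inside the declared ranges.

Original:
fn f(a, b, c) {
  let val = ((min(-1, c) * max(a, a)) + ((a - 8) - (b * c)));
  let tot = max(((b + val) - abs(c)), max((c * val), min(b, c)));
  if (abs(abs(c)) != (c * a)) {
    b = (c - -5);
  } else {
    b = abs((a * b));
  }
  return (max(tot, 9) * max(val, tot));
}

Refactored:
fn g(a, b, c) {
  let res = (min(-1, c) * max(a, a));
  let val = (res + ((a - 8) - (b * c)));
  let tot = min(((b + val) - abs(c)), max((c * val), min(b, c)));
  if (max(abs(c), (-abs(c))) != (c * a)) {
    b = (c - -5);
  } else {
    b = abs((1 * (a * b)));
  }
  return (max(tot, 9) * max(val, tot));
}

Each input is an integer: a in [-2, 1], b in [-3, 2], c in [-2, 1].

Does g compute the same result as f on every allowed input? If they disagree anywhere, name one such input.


Evaluate both at a=-2, b=-3, c=-2.
f: val=-12, then tot=24, then (abs(abs(c)) != (c * a)) is true, then b=3, then returns 576
g: res=4, then val=-12, then tot=-17, then (max(abs(c), (-abs(c))) != (c * a)) is true, then b=3, then returns -108
576 against -108: the behavior changed.
verdict: not equivalent; witness: a=-2, b=-3, c=-2


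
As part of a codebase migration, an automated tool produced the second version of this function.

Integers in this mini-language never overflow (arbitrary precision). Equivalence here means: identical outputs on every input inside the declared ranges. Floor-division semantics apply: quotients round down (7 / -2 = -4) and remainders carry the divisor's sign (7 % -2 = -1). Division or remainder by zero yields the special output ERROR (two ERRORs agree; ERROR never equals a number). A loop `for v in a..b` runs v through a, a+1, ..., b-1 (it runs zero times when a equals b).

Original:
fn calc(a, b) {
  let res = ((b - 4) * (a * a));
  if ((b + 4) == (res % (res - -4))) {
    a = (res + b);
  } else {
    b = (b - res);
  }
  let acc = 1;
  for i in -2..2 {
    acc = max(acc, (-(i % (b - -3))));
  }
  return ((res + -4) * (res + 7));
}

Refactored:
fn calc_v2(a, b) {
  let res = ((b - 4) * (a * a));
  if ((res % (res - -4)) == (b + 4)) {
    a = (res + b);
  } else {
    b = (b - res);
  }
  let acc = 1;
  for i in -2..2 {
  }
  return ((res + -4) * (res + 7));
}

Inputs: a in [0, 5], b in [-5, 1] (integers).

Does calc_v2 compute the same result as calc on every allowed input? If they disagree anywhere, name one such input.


These are not equivalent — on a=0, b=-3 the outputs split (ERROR vs -28).
calc: res=0, then ((b + 4) == (res % (res - -4))) is false, then b=-3, then acc=1, then (i=-2), then a zero divisor aborts: ERROR
calc_v2: res=0, then ((res % (res - -4)) == (b + 4)) is false, then b=-3, then acc=1, then (i=-2), then (i=-1), then (i=0), then (i=1), then returns -28
verdict: not equivalent; witness: a=0, b=-3


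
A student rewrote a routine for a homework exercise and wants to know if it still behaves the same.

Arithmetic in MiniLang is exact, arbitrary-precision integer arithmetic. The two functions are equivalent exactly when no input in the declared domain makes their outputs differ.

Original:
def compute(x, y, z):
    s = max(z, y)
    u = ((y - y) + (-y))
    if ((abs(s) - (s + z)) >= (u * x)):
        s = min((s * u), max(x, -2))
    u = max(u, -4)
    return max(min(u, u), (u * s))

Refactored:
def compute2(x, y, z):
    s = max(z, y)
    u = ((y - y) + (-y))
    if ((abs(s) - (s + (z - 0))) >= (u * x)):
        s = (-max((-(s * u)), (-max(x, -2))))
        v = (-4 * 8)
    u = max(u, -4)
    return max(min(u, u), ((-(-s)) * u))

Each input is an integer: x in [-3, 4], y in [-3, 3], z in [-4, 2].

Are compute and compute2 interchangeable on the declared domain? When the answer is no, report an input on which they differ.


The two are interchangeable: statement counts differ; arithmetic usage differs; local variable names differ; constant usage differs; min/max/abs usage differs, and every declared input agrees.
One worked example (x=3, y=0, z=-2) — compute: s becomes 0; next u becomes 0; next ((abs(s) - (s + z)) >= (u * x)) evaluates to true; next s becomes 0; next u becomes 0; next final value 0; compute2: s becomes 0; next u becomes 0; next ((abs(s) - (s + (z - 0))) >= (u * x)) evaluates to true; next s becomes 0; next v becomes -32; next u becomes 0; next final value 0; agreement on 0.
Across all 392 domain points the two functions coincide.
verdict: equivalent


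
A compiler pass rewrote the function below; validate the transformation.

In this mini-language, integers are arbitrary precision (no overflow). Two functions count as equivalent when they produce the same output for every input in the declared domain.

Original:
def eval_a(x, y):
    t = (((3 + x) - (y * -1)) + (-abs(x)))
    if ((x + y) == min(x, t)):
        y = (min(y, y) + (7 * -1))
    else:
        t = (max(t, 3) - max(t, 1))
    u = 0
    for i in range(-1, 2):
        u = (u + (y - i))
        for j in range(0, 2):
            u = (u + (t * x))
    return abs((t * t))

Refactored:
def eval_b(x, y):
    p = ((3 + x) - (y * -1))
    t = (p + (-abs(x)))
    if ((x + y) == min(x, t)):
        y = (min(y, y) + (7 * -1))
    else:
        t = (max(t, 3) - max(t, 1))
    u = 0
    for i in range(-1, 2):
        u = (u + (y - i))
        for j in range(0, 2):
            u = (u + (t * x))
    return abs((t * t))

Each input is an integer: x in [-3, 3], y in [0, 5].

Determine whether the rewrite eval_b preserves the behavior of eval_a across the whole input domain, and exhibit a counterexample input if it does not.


This is a faithful refactor — statement counts differ, plus local variable names differ, but the computed results match everywhere.
Spot check at x=2, y=5 — eval_a: t becomes 8; next ((x + y) == min(x, t)) evaluates to false; next t becomes 0; next u becomes 0; next at i=-1:; next u becomes 6; next at j=0:; next u becomes 6; next at j=1:; next u becomes 6; next at i=0:; next u becomes 11; next at j=0:; next u becomes 11; next at j=1:; next u becomes 11; next at i=1:; next u becomes 15; next at j=0:; next u becomes 15; next at j=1:; next u becomes 15; next final value 0. eval_b: p becomes 10; next t becomes 8; next ((x + y) == min(x, t)) evaluates to false; next t becomes 0; next u becomes 0; next at i=-1:; next u becomes 6; next at j=0:; next u becomes 6; next at j=1:; next u becomes 6; next at i=0:; next u becomes 11; next at j=0:; next u becomes 11; next at j=1:; next u becomes 11; next at i=1:; next u becomes 15; next at j=0:; next u becomes 15; next at j=1:; next u becomes 15; next final value 0. Both give 0.
Across all 42 domain points the two functions coincide.
verdict: equivalent


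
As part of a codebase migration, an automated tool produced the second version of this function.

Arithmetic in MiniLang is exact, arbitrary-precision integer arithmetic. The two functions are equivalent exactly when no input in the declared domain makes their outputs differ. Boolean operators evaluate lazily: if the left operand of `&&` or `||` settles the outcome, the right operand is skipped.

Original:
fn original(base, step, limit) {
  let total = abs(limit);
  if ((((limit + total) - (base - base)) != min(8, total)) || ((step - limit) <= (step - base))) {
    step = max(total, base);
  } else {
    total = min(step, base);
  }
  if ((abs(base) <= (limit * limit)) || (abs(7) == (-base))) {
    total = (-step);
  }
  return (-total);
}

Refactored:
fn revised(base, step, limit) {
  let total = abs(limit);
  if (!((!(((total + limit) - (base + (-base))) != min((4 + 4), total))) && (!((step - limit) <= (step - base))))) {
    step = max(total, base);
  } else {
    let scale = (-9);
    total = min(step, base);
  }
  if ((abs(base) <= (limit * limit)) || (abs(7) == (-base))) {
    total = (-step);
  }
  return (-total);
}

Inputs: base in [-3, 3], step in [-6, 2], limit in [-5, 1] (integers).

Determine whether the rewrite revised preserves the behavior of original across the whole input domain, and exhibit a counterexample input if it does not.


Reading the diff, among the changes: arithmetic usage differs; statement counts differ; constant usage differs; local variable names differ; boolean connective usage differs.
Spot check at base=3, step=-3, limit=-4 — original: total=4, then ((((limit + total) - (base - base)) != min(8, total)) || ((step - limit) <= (step - base))) is true, then step=4, then ((abs(base) <= (limit * limit)) || (abs(7) == (-base))) is true, then total=-4, then returns 4. revised: total=4, then (!((!(((total + limit) - (base + (-base))) != min((4 + 4), total))) && (!((step - limit) <= (step - base))))) is true, then step=4, then ((abs(base) <= (limit * limit)) || (abs(7) == (-base))) is true, then total=-4, then returns 4. Both give 4.
Sweeping the whole domain (441 inputs) finds no disagreement.
verdict: equivalent


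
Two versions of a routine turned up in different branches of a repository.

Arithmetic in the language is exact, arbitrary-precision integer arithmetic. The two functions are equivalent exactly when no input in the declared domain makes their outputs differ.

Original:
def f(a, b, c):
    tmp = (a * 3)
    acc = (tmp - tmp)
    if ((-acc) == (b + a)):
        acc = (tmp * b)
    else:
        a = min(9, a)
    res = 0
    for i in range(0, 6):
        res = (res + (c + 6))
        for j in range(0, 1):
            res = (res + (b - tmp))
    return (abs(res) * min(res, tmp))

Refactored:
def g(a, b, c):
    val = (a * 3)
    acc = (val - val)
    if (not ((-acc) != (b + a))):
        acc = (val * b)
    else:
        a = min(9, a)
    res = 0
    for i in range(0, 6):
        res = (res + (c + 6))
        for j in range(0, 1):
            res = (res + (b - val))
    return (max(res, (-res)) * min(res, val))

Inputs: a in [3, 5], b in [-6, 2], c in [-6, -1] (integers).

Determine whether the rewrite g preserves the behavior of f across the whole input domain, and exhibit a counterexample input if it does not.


The two are interchangeable: min/max/abs usage differs; comparison usage differs; local variable names differ; boolean connective usage differs, and every declared input agrees.
Tracing a=5, b=2, c=-6: f: tmp := 15 | acc := 0 | ((-acc) == (b + a)): false | a := 5 | res := 0 | iter i=0: | res := 0 | iter j=0: | res := -13 | iter i=1: | res := -13 | iter j=0: | res := -26 | iter i=2: | res := -26 | iter j=0: | res := -39 | iter i=3: | res := -39 | iter j=0: | res := -52 | iter i=4: | res := -52 | iter j=0: | res := -65 | iter i=5: | res := -65 | iter j=0: | res := -78 | result -6084 | g: val := 15 | acc := 0 | (not ((-acc) != (b + a))): false | a := 5 | res := 0 | iter i=0: | res := 0 | iter j=0: | res := -13 | iter i=1: | res := -13 | iter j=0: | res := -26 | iter i=2: | res := -26 | iter j=0: | res := -39 | iter i=3: | res := -39 | iter j=0: | res := -52 | iter i=4: | res := -52 | iter j=0: | res := -65 | iter i=5: | res := -65 | iter j=0: | res := -78 | result -6084 — matching result -6084.
An exhaustive pass over the 162 declared inputs shows identical outputs.
verdict: equivalent


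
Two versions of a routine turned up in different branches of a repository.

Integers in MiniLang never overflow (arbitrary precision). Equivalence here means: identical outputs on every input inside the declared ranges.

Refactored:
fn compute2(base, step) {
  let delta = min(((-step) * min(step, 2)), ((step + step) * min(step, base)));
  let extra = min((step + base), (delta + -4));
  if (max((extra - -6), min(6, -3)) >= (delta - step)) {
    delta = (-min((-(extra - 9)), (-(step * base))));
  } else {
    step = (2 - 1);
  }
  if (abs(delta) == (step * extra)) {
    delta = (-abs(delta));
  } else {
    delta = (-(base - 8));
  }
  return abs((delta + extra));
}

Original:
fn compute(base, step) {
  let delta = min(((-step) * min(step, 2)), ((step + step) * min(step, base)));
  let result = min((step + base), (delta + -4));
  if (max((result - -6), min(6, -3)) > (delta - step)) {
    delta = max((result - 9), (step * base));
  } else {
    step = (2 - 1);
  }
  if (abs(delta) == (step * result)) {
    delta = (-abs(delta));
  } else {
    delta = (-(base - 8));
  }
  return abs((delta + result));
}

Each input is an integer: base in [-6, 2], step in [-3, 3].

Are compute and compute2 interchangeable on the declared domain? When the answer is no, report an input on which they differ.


On input base=-6, step=0, compute returns 8 while compute2 returns 6.
verdict: not equivalent; witness: base=-6, step=0


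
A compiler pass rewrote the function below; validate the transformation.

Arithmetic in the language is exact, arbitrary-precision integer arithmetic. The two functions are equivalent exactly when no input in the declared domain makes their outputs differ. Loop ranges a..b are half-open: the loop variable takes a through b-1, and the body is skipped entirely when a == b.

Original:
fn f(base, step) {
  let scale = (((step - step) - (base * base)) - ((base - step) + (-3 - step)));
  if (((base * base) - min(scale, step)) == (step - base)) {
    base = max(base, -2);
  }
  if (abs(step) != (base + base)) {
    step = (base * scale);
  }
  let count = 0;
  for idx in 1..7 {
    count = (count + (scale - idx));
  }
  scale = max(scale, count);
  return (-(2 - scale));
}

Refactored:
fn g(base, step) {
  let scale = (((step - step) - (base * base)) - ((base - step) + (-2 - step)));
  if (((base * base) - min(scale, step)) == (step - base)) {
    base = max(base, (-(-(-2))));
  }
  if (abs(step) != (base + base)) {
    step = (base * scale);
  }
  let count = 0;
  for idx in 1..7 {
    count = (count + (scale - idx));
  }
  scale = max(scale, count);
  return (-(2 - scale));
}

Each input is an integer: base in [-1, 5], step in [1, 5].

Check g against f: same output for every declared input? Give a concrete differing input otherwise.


At base=-1, step=1: f gives 7, g gives 2.
verdict: not equivalent; witness: base=-1, step=1


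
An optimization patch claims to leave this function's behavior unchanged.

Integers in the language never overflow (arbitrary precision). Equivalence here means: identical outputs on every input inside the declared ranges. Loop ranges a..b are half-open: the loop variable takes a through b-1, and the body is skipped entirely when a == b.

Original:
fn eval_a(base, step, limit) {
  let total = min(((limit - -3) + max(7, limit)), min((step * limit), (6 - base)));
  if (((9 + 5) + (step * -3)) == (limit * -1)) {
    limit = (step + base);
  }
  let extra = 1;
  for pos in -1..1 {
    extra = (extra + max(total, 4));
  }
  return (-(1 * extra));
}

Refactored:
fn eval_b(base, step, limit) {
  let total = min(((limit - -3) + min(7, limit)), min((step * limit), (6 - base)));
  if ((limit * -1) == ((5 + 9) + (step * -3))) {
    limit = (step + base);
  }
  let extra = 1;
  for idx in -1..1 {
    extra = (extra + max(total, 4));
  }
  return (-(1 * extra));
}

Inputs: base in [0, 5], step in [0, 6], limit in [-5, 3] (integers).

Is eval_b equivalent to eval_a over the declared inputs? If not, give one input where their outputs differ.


base=0, step=6, limit=1 yields -13 from eval_a but -11 from eval_b.
verdict: not equivalent; witness: base=0, step=6, limit=1


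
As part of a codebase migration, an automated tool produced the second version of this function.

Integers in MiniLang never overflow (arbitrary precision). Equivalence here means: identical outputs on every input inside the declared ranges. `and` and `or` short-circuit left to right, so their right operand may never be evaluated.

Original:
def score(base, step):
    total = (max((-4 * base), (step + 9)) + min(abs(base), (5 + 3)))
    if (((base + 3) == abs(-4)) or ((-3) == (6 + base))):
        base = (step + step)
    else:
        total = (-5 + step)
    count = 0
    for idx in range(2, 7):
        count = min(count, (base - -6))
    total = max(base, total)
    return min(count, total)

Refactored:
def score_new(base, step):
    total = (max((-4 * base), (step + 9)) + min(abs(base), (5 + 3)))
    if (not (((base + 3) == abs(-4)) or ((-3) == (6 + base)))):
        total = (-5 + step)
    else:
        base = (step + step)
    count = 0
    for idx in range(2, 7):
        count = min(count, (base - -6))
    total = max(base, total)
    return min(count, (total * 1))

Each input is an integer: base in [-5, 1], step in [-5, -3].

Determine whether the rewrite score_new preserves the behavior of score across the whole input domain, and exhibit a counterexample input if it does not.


Behavior is preserved: although boolean connective usage differs; and constant usage differs; and arithmetic usage differs, the outputs never diverge.
As a probe, take base=-1, step=-4: score runs total := 6 | (((base + 3) == abs(-4)) or ((-3) == (6 + base))): false | total := -9 | count := 0 | iter idx=2: | count := 0 | iter idx=3: | count := 0 | iter idx=4: | count := 0 | iter idx=5: | count := 0 | iter idx=6: | count := 0 | total := -1 | result -1; score_new runs total := 6 | (not (((base + 3) == abs(-4)) or ((-3) == (6 + base)))): true | total := -9 | count := 0 | iter idx=2: | count := 0 | iter idx=3: | count := 0 | iter idx=4: | count := 0 | iter idx=5: | count := 0 | iter idx=6: | count := 0 | total := -1 | result -1; both end at -1.
Checked all 21 inputs in the declared domain: the outputs agree on every one.
verdict: equivalent


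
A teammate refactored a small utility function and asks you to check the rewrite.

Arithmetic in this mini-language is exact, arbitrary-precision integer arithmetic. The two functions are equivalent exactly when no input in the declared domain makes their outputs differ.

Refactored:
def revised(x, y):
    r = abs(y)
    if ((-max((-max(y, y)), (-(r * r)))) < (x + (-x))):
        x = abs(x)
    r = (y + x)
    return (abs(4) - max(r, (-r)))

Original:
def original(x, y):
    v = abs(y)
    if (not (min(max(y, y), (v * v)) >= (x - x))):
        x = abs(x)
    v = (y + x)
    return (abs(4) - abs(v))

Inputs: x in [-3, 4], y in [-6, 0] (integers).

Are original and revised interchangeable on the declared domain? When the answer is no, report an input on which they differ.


Although arithmetic usage differs, local variable names differ, comparison usage differs, min/max/abs usage differs, boolean connective usage differs, 56/56 inputs agree.
verdict: equivalent


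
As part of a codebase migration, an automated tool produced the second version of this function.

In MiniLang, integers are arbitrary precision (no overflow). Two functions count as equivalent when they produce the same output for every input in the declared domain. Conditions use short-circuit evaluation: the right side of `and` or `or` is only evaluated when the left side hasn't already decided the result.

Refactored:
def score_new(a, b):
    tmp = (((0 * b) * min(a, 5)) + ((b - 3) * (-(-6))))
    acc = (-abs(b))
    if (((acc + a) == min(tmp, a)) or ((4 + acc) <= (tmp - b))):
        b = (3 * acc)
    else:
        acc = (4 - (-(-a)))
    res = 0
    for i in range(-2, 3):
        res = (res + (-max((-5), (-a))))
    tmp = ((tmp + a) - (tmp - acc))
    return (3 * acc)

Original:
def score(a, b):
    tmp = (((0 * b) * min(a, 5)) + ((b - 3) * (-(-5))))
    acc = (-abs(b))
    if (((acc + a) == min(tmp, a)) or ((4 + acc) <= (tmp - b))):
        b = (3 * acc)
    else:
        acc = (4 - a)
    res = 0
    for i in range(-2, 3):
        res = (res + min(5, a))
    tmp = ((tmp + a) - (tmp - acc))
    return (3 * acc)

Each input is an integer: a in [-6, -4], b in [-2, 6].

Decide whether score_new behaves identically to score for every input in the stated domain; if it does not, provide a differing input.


Try a=-4, b=2.
score: tmp becomes -5; next acc becomes -2; next (((acc + a) == min(tmp, a)) or ((4 + acc) <= (tmp - b))) evaluates to false; next acc becomes 8; next res becomes 0; next at i=-2:; next res becomes -4; next at i=-1:; next res becomes -8; next at i=0:; next res becomes -12; next at i=1:; next res becomes -16; next at i=2:; next res becomes -20; next tmp becomes 4; next final value 24
score_new: tmp becomes -6; next acc becomes -2; next (((acc + a) == min(tmp, a)) or ((4 + acc) <= (tmp - b))) evaluates to true; next b becomes -6; next res becomes 0; next at i=-2:; next res becomes -4; next at i=-1:; next res becomes -8; next at i=0:; next res becomes -12; next at i=1:; next res becomes -16; next at i=2:; next res becomes -20; next tmp becomes -6; next final value -6
24 and -6 differ, so these are not the same function on this domain.
verdict: not equivalent; witness: a=-4, b=2


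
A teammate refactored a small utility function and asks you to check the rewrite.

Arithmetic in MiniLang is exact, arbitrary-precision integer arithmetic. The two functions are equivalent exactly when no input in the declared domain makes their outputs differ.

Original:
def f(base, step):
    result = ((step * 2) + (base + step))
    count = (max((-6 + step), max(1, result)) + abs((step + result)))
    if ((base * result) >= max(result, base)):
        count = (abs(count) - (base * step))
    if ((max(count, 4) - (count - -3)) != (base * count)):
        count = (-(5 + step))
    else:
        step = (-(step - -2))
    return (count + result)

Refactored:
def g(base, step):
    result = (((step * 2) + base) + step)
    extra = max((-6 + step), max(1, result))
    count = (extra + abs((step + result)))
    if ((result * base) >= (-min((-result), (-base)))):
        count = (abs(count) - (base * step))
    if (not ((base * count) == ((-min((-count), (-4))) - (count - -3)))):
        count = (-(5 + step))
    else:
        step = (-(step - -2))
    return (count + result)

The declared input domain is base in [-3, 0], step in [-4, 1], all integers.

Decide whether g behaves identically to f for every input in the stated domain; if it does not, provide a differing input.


Behavior is preserved: although statement counts differ, boolean connective usage differs, comparison usage differs, local variable names differ, min/max/abs usage differs, the outputs never diverge.
As a probe, take base=0, step=-1: f runs result := -3 | count := 5 | ((base * result) >= max(result, base)): true | count := 5 | ((max(count, 4) - (count - -3)) != (base * count)): true | count := -4 | result -7; g runs result := -3 | extra := 1 | count := 5 | ((result * base) >= (-min((-result), (-base)))): true | count := 5 | (not ((base * count) == ((-min((-count), (-4))) - (count - -3)))): true | count := -4 | result -7; both end at -7.
Checked all 24 inputs in the declared domain: the outputs agree on every one.
verdict: equivalent


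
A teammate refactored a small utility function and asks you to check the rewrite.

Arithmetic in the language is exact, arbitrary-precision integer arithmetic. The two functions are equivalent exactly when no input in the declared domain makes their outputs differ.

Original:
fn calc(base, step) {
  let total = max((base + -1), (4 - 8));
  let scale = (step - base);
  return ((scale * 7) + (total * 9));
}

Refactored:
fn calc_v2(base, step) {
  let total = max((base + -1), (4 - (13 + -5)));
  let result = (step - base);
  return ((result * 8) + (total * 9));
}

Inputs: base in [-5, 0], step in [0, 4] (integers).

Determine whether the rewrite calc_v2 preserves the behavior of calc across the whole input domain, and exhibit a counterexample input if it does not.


Not equivalent: base=-5, step=0 separates them (-1 vs 4).
calc: total = -4; scale = 5; return -1
calc_v2: total = -4; result = 5; return 4
verdict: not equivalent; witness: base=-5, step=0


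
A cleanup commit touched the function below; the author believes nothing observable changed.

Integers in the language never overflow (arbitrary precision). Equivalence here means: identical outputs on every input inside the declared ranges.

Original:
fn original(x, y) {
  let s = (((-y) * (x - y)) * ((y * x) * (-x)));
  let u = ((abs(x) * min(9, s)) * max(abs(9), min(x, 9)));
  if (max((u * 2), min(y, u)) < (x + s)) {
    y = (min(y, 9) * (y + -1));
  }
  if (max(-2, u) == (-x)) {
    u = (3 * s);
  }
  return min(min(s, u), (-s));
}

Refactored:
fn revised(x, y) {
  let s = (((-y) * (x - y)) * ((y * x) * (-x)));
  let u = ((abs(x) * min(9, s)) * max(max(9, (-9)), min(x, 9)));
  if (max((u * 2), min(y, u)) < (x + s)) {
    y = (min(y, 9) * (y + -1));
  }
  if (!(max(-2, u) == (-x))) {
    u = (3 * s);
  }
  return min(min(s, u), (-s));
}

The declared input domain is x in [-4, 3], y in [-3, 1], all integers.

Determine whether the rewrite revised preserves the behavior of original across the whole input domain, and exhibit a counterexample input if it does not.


Take x=-4, y=-3.
original: s becomes -144; next u becomes -5184; next (max((u * 2), min(y, u)) < (x + s)) evaluates to true; next y becomes 12; next (max(-2, u) == (-x)) evaluates to false; next final value -5184
revised: s becomes -144; next u becomes -5184; next (max((u * 2), min(y, u)) < (x + s)) evaluates to true; next y becomes 12; next (!(max(-2, u) == (-x))) evaluates to true; next u becomes -432; next final value -432
-5184 != -432, so the rewrite changes behavior.
verdict: not equivalent; witness: x=-4, y=-3


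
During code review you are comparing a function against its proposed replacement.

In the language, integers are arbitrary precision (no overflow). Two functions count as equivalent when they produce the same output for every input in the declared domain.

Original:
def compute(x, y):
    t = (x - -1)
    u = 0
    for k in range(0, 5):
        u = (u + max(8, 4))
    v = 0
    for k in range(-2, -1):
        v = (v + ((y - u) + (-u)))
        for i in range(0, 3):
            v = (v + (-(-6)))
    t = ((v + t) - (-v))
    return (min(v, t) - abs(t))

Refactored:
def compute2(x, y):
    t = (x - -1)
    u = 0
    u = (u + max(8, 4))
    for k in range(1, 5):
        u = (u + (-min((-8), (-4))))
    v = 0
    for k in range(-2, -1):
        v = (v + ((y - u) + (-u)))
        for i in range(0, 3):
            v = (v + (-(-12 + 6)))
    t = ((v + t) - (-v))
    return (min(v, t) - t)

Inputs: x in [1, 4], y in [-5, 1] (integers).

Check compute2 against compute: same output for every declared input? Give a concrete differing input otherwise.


Take x=1, y=-5.
compute: t=2, then u=0, then (k=0), then u=8, then (k=1), then u=16, then (k=2), then u=24, then (k=3), then u=32, then (k=4), then u=40, then v=0, then (k=-2), then v=-85, then (i=0), then v=-79, then (i=1), then v=-73, then (i=2), then v=-67, then t=-132, then returns -264
compute2: t=2, then u=0, then u=8, then (k=1), then u=16, then (k=2), then u=24, then (k=3), then u=32, then (k=4), then u=40, then v=0, then (k=-2), then v=-85, then (i=0), then v=-79, then (i=1), then v=-73, then (i=2), then v=-67, then t=-132, then returns 0
-264 != 0, so the rewrite changes behavior.
verdict: not equivalent; witness: x=1, y=-5


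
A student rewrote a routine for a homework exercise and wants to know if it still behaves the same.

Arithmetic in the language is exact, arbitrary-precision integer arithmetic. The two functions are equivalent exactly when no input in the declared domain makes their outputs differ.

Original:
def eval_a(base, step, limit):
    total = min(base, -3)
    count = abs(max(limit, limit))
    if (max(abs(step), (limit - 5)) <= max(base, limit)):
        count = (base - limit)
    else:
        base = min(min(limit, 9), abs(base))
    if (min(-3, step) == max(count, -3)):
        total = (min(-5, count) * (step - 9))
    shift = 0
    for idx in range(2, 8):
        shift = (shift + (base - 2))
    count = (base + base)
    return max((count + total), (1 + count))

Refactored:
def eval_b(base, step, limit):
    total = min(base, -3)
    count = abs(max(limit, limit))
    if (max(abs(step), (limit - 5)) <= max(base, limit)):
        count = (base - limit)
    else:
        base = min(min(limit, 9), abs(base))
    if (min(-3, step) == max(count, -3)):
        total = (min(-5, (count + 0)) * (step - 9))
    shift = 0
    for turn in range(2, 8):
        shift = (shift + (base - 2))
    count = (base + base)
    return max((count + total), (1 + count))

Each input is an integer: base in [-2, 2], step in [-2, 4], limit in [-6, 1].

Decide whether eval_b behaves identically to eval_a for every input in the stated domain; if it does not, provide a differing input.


Reading the diff, among the changes: constant usage differs; and arithmetic usage differs; and local variable names differ.
As a probe, take base=2, step=2, limit=-2: eval_a runs total = -3; count = 2; (max(abs(step), (limit - 5)) <= max(base, limit)) -> true; count = 4; (min(-3, step) == max(count, -3)) -> false; shift = 0; [idx=2]; shift = 0; [idx=3]; shift = 0; [idx=4]; shift = 0; [idx=5]; shift = 0; [idx=6]; shift = 0; [idx=7]; shift = 0; count = 4; return 5; eval_b runs total = -3; count = 2; (max(abs(step), (limit - 5)) <= max(base, limit)) -> true; count = 4; (min(-3, step) == max(count, -3)) -> false; shift = 0; [turn=2]; shift = 0; [turn=3]; shift = 0; [turn=4]; shift = 0; [turn=5]; shift = 0; [turn=6]; shift = 0; [turn=7]; shift = 0; count = 4; return 5; both end at 5.
An exhaustive pass over the 280 declared inputs shows identical outputs.
verdict: equivalent
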